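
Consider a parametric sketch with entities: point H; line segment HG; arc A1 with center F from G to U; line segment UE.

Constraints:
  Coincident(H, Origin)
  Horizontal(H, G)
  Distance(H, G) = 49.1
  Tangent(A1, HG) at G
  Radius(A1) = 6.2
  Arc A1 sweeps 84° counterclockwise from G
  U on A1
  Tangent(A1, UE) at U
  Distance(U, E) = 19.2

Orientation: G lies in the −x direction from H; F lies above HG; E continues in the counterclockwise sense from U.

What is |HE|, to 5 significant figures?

47.775

On A1, G sits at bearing -90° from F; an 84° counterclockwise sweep puts U at bearing -6°, so U = F + 6.2·(cos -6°, sin -6°) = (-42.934, 5.5519). The tangent condition forces FU to be normal to UE, so UE runs along (−sin -6°, cos -6°); with |UE| = 19.2, E = (-40.927, 24.647). Then |HE| = |E − H| = 47.775.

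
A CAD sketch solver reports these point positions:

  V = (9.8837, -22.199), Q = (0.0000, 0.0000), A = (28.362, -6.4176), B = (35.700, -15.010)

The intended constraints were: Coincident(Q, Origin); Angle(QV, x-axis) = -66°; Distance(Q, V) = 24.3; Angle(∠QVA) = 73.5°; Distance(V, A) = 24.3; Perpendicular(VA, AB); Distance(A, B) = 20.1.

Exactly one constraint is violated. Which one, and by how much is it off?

Distance(A, B) = 20.1 — off by 8.80.

Q = (0.00, 0.00) ✓; QV at -66.00° ✓; |QV| = 24.30 ✓; ∠QVA = 73.50° ✓; |VA| = 24.30 ✓; ∠(VA, AB) = 90.00° ✓; |AB| = 11.30 ✗.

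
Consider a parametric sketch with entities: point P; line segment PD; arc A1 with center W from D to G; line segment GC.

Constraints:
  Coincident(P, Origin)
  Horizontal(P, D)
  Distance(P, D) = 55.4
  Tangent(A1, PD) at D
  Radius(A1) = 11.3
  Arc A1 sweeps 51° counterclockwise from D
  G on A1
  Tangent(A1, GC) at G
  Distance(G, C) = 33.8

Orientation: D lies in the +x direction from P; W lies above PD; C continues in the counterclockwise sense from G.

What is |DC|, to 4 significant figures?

42.79

On A1, D sits at bearing -90° from W; a 51° counterclockwise sweep puts G at bearing -39°, so G = W + 11.3·(cos -39°, sin -39°) = (64.18, 4.189). A1 meets GC tangentially, so WG is at right angles to GC, so GC runs along (−sin -39°, cos -39°); with |GC| = 33.8, C = (85.45, 30.46). Then |DC| = |C − D| = 42.79.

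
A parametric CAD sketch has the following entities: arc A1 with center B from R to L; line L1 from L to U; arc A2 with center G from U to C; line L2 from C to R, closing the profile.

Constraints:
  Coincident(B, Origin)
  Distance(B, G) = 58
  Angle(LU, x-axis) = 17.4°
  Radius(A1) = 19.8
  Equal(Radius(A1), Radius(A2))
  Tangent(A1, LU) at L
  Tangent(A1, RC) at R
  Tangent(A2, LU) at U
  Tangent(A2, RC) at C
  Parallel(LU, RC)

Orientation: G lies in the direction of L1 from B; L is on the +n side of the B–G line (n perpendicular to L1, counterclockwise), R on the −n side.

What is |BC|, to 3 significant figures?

61.3

The slot axis is L1's direction at 17.4°, so u = (cos 17.4°, sin 17.4°) = (0.954, 0.299) and n = (−sin 17.4°, cos 17.4°) = (-0.299, 0.954). B is at the origin and G lies 58.0 along u from B, so G = 58.0·u = (55.3, 17.3). Tangency of A1 to both parallel lines with radius 19.8 puts L and R at B ± 19.8·n: L = (-5.92, 18.9), R = (5.92, -18.9). Equal radii place U and C the same way about G: U = G + 19.8·n = (49.4, 36.2), C = G − 19.8·n = (61.3, -1.55). Then |BC| = |C − B| = 61.3.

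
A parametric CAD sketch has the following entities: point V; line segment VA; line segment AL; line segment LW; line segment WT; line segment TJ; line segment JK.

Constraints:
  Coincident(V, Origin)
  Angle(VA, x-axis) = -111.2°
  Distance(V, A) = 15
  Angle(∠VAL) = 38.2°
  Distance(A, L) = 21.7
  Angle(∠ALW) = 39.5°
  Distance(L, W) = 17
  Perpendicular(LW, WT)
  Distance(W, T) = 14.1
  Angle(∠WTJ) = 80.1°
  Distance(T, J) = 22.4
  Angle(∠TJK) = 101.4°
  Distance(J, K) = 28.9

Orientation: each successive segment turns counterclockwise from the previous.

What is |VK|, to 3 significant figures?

26.3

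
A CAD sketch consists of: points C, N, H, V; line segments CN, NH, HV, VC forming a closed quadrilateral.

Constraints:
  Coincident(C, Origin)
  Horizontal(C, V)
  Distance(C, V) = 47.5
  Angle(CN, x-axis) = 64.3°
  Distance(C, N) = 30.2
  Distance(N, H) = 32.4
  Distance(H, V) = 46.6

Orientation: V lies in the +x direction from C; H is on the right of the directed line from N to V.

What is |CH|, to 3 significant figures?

3.01

Checks: C.y = 0.00, V.y = 0.00 ✓; |NH| = 32.40 ✓; |HV| = 46.60 ✓.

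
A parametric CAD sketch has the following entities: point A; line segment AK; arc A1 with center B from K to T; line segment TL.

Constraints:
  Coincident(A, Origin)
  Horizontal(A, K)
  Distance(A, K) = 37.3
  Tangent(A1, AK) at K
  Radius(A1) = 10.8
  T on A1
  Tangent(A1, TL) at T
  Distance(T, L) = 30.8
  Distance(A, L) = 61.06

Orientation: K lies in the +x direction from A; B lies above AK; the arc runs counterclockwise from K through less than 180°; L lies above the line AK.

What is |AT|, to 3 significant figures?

49.6

Checks: ∠(BK, KA) = 90.00° ✓; |BT| = 10.80 ✓; ∠(BT, TL) = 90.00° ✓; |TL| = 30.80 ✓; |AL| = 61.06 ✓.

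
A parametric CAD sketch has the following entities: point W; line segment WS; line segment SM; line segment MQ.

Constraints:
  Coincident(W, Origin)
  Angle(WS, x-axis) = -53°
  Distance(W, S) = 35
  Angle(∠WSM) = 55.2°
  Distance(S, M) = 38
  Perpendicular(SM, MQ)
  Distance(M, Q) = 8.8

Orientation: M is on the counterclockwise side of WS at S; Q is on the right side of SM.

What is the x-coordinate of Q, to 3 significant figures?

41.3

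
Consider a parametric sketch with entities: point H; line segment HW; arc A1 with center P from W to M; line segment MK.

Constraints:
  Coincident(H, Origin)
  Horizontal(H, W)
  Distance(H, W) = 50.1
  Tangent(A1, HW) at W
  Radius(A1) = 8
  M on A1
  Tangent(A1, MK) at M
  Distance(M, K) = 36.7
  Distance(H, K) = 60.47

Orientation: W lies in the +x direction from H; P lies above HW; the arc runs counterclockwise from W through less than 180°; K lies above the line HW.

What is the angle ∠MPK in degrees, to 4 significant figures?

77.70°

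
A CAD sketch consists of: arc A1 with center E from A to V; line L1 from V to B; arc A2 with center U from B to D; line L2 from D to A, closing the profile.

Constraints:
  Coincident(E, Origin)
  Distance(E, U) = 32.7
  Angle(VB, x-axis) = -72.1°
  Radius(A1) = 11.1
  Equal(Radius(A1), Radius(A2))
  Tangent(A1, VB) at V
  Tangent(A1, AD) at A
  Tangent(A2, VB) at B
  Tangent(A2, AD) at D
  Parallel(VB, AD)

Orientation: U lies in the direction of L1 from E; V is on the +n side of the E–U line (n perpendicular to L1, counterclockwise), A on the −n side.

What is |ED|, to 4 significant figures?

34.53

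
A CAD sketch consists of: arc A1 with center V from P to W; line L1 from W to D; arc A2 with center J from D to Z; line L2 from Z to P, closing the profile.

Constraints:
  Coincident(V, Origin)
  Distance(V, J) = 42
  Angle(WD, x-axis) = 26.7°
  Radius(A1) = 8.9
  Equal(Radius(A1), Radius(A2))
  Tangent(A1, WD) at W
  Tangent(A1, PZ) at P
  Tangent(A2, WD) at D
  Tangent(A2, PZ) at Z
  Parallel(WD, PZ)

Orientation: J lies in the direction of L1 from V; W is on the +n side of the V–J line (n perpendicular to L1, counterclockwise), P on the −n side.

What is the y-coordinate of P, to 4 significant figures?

-7.951

V is at the origin and J lies 42.0 along u from V, so J = 42.0·u = (37.52, 18.87). Tangency of A1 to both parallel lines with radius 8.9 puts W and P at V ± 8.9·n: W = (-3.999, 7.951), P = (3.999, -7.951). So P.y = -7.951.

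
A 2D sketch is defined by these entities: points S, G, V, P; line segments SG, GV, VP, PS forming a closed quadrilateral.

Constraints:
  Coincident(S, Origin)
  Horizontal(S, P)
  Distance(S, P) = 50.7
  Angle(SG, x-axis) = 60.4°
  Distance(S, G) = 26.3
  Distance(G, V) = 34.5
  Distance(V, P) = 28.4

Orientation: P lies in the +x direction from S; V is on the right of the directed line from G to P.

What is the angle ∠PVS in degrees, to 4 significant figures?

137.6°

Checks: |GV| = 34.50 ✓; |VP| = 28.40 ✓.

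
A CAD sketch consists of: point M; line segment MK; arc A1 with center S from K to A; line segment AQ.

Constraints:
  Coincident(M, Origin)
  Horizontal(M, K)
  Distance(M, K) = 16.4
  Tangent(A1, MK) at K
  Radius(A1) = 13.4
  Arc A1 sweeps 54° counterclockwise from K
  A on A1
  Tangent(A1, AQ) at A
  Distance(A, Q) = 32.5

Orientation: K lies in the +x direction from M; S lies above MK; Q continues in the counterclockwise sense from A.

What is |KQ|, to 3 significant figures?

43.7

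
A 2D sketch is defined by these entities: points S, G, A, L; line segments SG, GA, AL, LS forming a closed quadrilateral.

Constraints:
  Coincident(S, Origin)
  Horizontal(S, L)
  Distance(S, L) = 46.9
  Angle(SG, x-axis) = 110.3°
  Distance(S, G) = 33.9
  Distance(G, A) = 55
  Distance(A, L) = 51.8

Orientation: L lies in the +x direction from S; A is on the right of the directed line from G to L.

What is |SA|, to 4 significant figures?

21.94

S is at the origin; S and L share the same y with |SL| = 46.9 and L in +x, so L = (46.9, 0). SG runs at 110.3° with |SG| = 33.9, so G = (-11.76, 31.79). A is determined by |GA| = 55.0 and |AL| = 51.8 together: it lies at the intersection of circle(G, 55.0) and circle(L, 51.8). With |GL| = 66.72, the foot of the radical line on GL is 35.92 from G and the perpendicular offset is √(55.0² − 35.92²) = 41.65. Taking the right-of-GL solution: A = (-0.02473, -21.94).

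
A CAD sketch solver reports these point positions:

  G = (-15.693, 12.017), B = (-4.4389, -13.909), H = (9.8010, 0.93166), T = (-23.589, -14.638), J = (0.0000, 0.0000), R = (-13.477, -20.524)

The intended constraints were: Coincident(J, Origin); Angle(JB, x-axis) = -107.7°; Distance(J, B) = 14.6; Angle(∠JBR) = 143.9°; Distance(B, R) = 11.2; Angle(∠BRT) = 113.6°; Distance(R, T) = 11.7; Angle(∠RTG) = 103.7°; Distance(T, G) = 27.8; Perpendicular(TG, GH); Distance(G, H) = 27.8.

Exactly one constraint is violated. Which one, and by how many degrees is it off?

Perpendicular(TG, GH) — off by 7.00°.

J = (0.00, 0.00) ✓; JB at -107.7° ✓; |JB| = 14.60 ✓; ∠JBR = 143.9° ✓; |BR| = 11.20 ✓; ∠BRT = 113.6° ✓; |RT| = 11.70 ✓; ∠RTG = 103.7° ✓; |TG| = 27.80 ✓; ∠(TG, GH) = 97.00° ✗; |GH| = 27.80 ✓.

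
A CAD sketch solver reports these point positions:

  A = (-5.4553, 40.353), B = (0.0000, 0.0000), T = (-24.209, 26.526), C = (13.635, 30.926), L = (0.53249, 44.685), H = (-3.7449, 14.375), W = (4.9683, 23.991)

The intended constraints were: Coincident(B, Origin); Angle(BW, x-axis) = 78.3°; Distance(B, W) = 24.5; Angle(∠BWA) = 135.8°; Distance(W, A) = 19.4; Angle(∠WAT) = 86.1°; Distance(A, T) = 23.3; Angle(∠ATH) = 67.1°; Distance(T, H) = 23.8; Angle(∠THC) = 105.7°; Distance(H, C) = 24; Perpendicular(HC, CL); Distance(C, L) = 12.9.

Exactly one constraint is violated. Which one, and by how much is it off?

Distance(C, L) = 12.9 — off by 6.10.

B = (0.00, 0.00) ✓; BW at 78.30° ✓; |BW| = 24.50 ✓; ∠BWA = 135.8° ✓; |WA| = 19.40 ✓; ∠WAT = 86.10° ✓; |AT| = 23.30 ✓; ∠ATH = 67.10° ✓; |TH| = 23.80 ✓; ∠THC = 105.7° ✓; |HC| = 24.00 ✓; ∠(HC, CL) = 90.00° ✓; |CL| = 19.00 ✗.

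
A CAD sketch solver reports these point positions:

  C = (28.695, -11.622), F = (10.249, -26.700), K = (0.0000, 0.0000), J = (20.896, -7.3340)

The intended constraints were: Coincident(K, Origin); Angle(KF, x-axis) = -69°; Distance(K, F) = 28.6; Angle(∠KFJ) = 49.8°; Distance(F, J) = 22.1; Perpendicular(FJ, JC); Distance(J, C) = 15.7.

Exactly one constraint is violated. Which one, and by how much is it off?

Distance(J, C) = 15.7 — off by 6.80.

K = (0.00, 0.00) ✓; KF at -69.00° ✓; |KF| = 28.60 ✓; ∠KFJ = 49.80° ✓; |FJ| = 22.10 ✓; ∠(FJ, JC) = 90.00° ✓; |JC| = 8.900 ✗.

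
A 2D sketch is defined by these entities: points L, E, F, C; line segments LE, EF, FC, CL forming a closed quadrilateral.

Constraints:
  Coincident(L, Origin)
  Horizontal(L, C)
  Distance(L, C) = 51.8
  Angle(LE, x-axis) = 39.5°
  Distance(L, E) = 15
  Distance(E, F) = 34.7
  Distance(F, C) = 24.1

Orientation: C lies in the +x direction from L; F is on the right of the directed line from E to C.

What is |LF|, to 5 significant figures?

38.172

Checks: |EF| = 34.70 ✓; |FC| = 24.10 ✓.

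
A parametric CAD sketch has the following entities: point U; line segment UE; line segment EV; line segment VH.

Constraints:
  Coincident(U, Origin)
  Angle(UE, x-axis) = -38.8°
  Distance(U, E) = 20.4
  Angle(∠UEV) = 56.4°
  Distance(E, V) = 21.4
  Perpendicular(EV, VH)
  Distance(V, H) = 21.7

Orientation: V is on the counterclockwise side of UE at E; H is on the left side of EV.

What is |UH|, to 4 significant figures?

11.15

U is at the origin; UE runs at -38.8° with length 20.4, so E = 20.4·(cos -38.8°, sin -38.8°) = (15.90, -12.78). ∠UEV = 56.4°, so EV runs at -38.8° + (180° − 56.4°) = 84.80° from the x-axis; with |EV| = 21.4, V = E + 21.4·(cos 84.80°, sin 84.80°) = (17.84, 8.529). The perpendicularity gives VH at right angles to EV; with |VH| = 21.7 on the left of EV, H = V + 21.7·(-0.9959, 0.09063) = (-3.773, 10.50). Then |UH| = |H − U| = 11.15.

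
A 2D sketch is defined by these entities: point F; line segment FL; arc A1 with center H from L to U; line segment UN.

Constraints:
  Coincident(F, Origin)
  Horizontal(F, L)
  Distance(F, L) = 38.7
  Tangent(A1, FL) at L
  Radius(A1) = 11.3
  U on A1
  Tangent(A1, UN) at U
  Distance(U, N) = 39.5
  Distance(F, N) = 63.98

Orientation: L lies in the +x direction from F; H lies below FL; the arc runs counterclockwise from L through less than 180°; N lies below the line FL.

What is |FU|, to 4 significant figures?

31.00

Checks: |HU| = 11.30 ✓; ∠(HU, UN) = 90.00° ✓; |UN| = 39.50 ✓; |FN| = 63.98 ✓.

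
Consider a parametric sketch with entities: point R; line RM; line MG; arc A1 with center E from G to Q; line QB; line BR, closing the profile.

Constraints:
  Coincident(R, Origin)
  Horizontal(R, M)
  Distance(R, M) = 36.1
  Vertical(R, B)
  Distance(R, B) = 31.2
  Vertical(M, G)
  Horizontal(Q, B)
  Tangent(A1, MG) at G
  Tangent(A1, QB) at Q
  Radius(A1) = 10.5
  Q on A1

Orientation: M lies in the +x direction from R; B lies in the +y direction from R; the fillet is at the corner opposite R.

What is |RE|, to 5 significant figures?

32.922

R is at the origin; R and M share the same y with |RM| = 36.1 and M on the +x side, so M = (36.100, 0.0000). R and B share the same x with |RB| = 31.2 and B on the +y side, so B = (0.0000, 31.200). The virtual corner opposite R is at (36.100, 31.200). A1 meets MG tangentially, so EG is at right angles to MG and A1 meets QB tangentially, so EQ is at right angles to QB, with radius 10.5, so the center E sits 10.5 in from both sides at E = (25.600, 20.700). Then |RE| = |E − R| = 32.922.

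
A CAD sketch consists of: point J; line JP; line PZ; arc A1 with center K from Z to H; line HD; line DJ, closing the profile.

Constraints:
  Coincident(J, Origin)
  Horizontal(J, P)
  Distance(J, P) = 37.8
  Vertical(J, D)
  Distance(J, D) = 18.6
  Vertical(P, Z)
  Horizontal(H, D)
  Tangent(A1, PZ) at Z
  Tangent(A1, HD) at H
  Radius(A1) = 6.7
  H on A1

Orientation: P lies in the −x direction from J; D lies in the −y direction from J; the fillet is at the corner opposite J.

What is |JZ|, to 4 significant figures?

39.63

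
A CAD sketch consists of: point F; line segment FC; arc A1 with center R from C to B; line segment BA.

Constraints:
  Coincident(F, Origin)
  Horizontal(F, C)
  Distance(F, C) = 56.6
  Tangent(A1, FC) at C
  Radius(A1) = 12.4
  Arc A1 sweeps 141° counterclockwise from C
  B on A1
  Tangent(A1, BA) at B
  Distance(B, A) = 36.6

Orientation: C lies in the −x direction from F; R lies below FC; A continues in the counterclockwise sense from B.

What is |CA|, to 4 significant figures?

49.57

On A1, C sits at bearing 90° from R; a 141° counterclockwise sweep puts B at bearing 231°, so B = R + 12.4·(cos 231°, sin 231°) = (-64.40, -22.04). Since A1 is tangent to BA there, RB ⟂ BA, so BA runs along (−sin 231°, cos 231°); with |BA| = 36.6, A = (-35.96, -45.07). Then |CA| = |A − C| = 49.57.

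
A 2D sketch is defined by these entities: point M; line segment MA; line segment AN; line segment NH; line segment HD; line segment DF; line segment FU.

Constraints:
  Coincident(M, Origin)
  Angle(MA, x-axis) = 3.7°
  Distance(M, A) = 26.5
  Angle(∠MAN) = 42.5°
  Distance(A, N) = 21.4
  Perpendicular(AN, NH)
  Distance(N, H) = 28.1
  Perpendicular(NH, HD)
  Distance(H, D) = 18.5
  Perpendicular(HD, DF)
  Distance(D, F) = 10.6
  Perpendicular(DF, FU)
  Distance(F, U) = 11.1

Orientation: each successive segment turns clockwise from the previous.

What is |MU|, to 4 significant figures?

5.553

The perpendicularity gives DF at right angles to HD, so DF runs at -43.80°; with |DF| = 10.6, F = (11.81, 11.73). The perpendicularity gives FU at right angles to DF, so FU runs at -133.8°; with |FU| = 11.1, U = (4.124, 3.718). Then |MU| = |U − M| = 5.553.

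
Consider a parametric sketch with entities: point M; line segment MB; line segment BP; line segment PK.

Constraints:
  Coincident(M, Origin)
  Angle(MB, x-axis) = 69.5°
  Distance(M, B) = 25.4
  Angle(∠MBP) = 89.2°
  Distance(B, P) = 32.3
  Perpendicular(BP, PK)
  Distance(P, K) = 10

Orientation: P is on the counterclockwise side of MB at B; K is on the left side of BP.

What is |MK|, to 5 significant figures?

35.463

∠MBP = 89.2°, so BP runs at 69.5° + (180° − 89.2°) = 160.30° from the x-axis; with |BP| = 32.3, P = B + 32.3·(cos 160.30°, sin 160.30°) = (-21.514, 34.680). The perpendicularity gives PK at right angles to BP; with |PK| = 10.0 on the left of BP, K = P + 10.0·(-0.33710, -0.94147) = (-24.885, 25.265). Then |MK| = |K − M| = 35.463.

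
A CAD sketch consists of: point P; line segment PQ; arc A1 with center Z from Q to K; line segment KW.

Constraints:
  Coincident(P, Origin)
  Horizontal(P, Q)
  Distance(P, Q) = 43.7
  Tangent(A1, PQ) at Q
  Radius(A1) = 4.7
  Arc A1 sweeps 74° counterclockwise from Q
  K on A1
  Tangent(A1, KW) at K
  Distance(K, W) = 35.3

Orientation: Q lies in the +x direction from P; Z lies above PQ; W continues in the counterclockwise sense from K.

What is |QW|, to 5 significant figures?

39.963

P is at the origin; PQ is horizontal with |PQ| = 43.7 and Q on the +x side, so Q = (43.700, 0.0000). Tangency of A1 to PQ means the radius ZQ is perpendicular to PQ, so Z = Q + (0, 4.7) = (43.700, 4.7000). On A1, Q sits at bearing -90° from Z; a 74° counterclockwise sweep puts K at bearing -16°, so K = Z + 4.7·(cos -16°, sin -16°) = (48.218, 3.4045). The tangent condition forces ZK to be normal to KW, so KW runs along (−sin -16°, cos -16°); with |KW| = 35.3, W = (57.948, 37.337). Then |QW| = |W − Q| = 39.963.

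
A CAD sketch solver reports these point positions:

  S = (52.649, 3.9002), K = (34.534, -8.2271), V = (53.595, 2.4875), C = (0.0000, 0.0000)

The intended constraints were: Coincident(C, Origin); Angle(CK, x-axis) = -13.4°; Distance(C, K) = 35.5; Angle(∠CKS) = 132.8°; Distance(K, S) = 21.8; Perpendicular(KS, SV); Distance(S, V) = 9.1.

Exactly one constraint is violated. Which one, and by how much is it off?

Distance(S, V) = 9.1 — off by 7.40.

C = (0.00, 0.00) ✓; CK at -13.40° ✓; |CK| = 35.50 ✓; ∠CKS = 132.8° ✓; |KS| = 21.80 ✓; ∠(KS, SV) = 89.99° ✓; |SV| = 1.700 ✗.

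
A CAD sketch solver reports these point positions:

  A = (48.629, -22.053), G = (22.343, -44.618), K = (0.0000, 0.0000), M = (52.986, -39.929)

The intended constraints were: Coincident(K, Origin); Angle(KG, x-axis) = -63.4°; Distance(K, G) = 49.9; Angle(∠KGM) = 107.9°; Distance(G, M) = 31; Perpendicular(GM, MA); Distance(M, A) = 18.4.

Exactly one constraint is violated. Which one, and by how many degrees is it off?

Perpendicular(GM, MA) — off by 5.00°.

K = (0.00, 0.00) ✓; KG at -63.40° ✓; |KG| = 49.90 ✓; ∠KGM = 107.9° ✓; |GM| = 31.00 ✓; ∠(GM, MA) = 95.00° ✗; |MA| = 18.40 ✓.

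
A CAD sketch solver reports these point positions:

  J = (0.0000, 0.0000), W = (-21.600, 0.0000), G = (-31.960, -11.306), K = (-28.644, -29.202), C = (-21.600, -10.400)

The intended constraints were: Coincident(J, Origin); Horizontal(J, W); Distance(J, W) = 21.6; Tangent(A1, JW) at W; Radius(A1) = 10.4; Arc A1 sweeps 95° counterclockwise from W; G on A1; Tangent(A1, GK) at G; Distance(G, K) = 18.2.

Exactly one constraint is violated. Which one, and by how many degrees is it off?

Tangent(A1, GK) at G — off by 5.50°.

J = (0.00, 0.00) ✓; J.y = 0.00, W.y = 0.00 ✓; |JW| = 21.60 ✓; ∠(CW, WJ) = 90.00° ✓; |CW| = 10.40 ✓; bearing(C→G) − bearing(C→W) = 95.00° ✓; |CG| = 10.40 ✓; ∠(CG, GK) = 84.50° ✗; |GK| = 18.20 ✓.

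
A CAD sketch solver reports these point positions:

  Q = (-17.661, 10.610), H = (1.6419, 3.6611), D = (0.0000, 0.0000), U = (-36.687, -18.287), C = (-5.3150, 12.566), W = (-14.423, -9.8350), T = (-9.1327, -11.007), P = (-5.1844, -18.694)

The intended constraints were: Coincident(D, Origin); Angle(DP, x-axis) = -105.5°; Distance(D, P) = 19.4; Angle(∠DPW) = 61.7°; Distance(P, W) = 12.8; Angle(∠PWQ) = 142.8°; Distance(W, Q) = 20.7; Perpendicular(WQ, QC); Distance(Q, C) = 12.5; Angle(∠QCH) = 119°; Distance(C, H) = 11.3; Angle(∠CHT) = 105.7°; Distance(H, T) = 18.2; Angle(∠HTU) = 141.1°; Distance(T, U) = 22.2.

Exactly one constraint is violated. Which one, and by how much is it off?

Distance(T, U) = 22.2 — off by 6.30.

D = (0.00, 0.00) ✓; DP at -105.5° ✓; |DP| = 19.40 ✓; ∠DPW = 61.70° ✓; |PW| = 12.80 ✓; ∠PWQ = 142.8° ✓; |WQ| = 20.70 ✓; ∠(WQ, QC) = 90.00° ✓; |QC| = 12.50 ✓; ∠QCH = 119.0° ✓; |CH| = 11.30 ✓; ∠CHT = 105.7° ✓; |HT| = 18.20 ✓; ∠HTU = 141.1° ✓; |TU| = 28.50 ✗.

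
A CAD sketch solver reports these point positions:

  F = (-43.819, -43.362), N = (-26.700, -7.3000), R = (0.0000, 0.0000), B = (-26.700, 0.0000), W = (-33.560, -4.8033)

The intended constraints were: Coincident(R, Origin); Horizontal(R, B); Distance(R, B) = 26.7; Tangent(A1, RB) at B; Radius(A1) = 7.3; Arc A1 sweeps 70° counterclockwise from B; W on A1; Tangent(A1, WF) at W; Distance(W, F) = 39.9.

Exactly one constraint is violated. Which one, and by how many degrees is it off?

Tangent(A1, WF) at W — off by 5.10°.

R = (0.00, 0.00) ✓; R.y = 0.00, B.y = 0.00 ✓; |RB| = 26.70 ✓; ∠(NB, BR) = 90.00° ✓; |NB| = 7.300 ✓; bearing(N→W) − bearing(N→B) = 70.00° ✓; |NW| = 7.300 ✓; ∠(NW, WF) = 84.90° ✗; |WF| = 39.90 ✓.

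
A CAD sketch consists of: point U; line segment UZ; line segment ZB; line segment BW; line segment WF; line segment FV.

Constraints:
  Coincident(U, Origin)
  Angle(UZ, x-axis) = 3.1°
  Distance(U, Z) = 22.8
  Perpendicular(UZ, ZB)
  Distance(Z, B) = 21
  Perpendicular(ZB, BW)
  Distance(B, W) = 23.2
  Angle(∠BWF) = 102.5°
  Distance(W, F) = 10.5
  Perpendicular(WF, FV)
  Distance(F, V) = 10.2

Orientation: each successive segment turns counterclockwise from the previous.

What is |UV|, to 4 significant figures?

11.23

U is at the origin; UZ runs at 3.1° with length 22.8, so Z = (22.77, 1.233). UZ ⟂ ZB, so ZB runs at 93.10°; with |ZB| = 21.0, B = (21.63, 22.20). ZB ⟂ BW, so BW runs at -176.9°; with |BW| = 23.2, W = (-1.535, 20.95). ∠BWF = 102.5° gives WF at -99.40° from the x-axis; with |WF| = 10.5, F = (-3.250, 10.59). WF is perpendicular to FV, so FV runs at -9.400°; with |FV| = 10.2, V = (6.813, 8.923). Then |UV| = |V − U| = 11.23.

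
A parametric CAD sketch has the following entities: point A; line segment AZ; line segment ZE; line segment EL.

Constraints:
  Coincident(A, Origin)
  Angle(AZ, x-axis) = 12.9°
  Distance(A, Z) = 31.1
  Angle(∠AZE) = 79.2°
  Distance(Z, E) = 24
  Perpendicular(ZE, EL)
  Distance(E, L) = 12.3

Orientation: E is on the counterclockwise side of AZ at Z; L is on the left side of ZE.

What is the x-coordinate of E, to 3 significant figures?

20.7

A is at the origin; AZ runs at 12.9° with length 31.1, so Z = 31.1·(cos 12.9°, sin 12.9°) = (30.3, 6.94). ∠AZE = 79.2°, so ZE runs at 12.9° + (180° − 79.2°) = 114° from the x-axis; with |ZE| = 24.0, E = Z + 24.0·(cos 114°, sin 114°) = (20.7, 28.9). So E.x = 20.7.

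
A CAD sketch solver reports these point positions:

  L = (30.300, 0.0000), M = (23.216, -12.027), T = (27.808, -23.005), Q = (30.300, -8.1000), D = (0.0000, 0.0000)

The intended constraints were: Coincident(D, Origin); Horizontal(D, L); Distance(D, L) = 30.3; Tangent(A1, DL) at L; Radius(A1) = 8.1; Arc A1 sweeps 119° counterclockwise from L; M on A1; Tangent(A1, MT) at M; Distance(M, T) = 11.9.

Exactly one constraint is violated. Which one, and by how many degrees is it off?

Tangent(A1, MT) at M — off by 6.30°.

D = (0.00, 0.00) ✓; D.y = 0.00, L.y = 0.00 ✓; |DL| = 30.30 ✓; ∠(QL, LD) = 90.00° ✓; |QL| = 8.100 ✓; bearing(Q→M) − bearing(Q→L) = 119.0° ✓; |QM| = 8.100 ✓; ∠(QM, MT) = 96.30° ✗; |MT| = 11.90 ✓.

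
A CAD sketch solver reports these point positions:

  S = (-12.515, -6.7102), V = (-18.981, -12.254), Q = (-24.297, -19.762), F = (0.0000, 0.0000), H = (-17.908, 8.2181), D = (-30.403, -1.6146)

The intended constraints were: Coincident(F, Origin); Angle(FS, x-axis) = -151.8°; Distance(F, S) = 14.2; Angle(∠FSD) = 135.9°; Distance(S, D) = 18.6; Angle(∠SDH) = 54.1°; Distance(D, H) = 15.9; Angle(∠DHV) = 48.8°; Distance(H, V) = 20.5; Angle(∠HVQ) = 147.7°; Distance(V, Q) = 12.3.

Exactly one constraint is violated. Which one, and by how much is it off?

Distance(V, Q) = 12.3 — off by 3.10.

F = (0.00, 0.00) ✓; FS at -151.8° ✓; |FS| = 14.20 ✓; ∠FSD = 135.9° ✓; |SD| = 18.60 ✓; ∠SDH = 54.10° ✓; |DH| = 15.90 ✓; ∠DHV = 48.80° ✓; |HV| = 20.50 ✓; ∠HVQ = 147.7° ✓; |VQ| = 9.199 ✗.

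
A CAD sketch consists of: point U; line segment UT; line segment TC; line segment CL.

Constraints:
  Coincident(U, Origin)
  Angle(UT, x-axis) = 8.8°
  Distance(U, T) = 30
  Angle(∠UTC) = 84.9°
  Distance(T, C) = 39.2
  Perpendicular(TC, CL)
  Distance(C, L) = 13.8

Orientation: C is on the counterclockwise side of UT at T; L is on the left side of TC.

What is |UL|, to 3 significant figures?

39.9

U is at the origin; UT runs at 8.8° with length 30.0, so T = 30.0·(cos 8.8°, sin 8.8°) = (29.6, 4.59). ∠UTC = 84.9°, so TC runs at 8.8° + (180° − 84.9°) = 104° from the x-axis; with |TC| = 39.2, C = T + 39.2·(cos 104°, sin 104°) = (20.2, 42.6). The perpendicularity gives CL at right angles to TC; with |CL| = 13.8 on the left of TC, L = C + 13.8·(-0.971, -0.240) = (6.83, 39.3). Then |UL| = |L − U| = 39.9.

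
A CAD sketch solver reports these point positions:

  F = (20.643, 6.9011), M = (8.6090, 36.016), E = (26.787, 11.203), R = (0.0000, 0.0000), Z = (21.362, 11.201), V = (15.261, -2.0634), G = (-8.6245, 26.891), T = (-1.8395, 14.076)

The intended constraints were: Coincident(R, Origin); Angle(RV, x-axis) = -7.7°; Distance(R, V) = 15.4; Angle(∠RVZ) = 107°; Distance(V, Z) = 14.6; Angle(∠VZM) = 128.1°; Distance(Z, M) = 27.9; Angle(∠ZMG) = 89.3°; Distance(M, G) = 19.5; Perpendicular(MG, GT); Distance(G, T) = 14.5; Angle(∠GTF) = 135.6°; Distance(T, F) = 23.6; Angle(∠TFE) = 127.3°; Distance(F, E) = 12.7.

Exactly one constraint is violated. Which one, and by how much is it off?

Distance(F, E) = 12.7 — off by 5.20.

R = (0.00, 0.00) ✓; RV at -7.700° ✓; |RV| = 15.40 ✓; ∠RVZ = 107.0° ✓; |VZ| = 14.60 ✓; ∠VZM = 128.1° ✓; |ZM| = 27.90 ✓; ∠ZMG = 89.30° ✓; |MG| = 19.50 ✓; ∠(MG, GT) = 90.00° ✓; |GT| = 14.50 ✓; ∠GTF = 135.6° ✓; |TF| = 23.60 ✓; ∠TFE = 127.3° ✓; |FE| = 7.500 ✗.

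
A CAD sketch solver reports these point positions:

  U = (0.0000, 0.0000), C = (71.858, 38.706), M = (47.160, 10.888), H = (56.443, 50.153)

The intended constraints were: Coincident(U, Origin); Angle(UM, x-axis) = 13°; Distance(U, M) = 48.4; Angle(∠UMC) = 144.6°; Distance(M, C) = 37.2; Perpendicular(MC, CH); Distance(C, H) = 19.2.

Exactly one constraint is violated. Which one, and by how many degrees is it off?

Perpendicular(MC, CH) — off by 5.00°.

U = (0.00, 0.00) ✓; UM at 13.00° ✓; |UM| = 48.40 ✓; ∠UMC = 144.6° ✓; |MC| = 37.20 ✓; ∠(MC, CH) = 95.00° ✗; |CH| = 19.20 ✓.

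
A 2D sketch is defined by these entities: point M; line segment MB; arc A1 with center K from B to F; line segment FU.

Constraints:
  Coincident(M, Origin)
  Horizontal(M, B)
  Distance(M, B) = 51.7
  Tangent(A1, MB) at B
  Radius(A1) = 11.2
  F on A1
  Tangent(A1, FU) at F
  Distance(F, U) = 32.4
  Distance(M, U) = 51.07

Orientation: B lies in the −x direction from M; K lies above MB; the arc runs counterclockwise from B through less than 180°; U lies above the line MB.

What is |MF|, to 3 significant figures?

41.7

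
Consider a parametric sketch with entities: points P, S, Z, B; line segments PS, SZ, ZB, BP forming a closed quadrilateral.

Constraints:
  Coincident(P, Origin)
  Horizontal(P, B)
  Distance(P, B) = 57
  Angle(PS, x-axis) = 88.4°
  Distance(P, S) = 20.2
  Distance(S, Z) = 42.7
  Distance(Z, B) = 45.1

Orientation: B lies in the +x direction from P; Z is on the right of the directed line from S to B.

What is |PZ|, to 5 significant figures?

25.427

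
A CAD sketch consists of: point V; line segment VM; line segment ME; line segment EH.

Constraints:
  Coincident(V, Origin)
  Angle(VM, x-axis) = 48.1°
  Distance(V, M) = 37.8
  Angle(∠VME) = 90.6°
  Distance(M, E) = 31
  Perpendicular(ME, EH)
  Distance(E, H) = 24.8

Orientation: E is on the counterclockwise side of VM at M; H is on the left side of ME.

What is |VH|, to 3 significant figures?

34.0

V is at the origin; VM runs at 48.1° with length 37.8, so M = 37.8·(cos 48.1°, sin 48.1°) = (25.2, 28.1). ∠VME = 90.6°, so ME runs at 48.1° + (180° − 90.6°) = 138° from the x-axis; with |ME| = 31.0, E = M + 31.0·(cos 138°, sin 138°) = (2.39, 49.1). The perpendicularity gives EH at right angles to ME; with |EH| = 24.8 on the left of ME, H = E + 24.8·(-0.676, -0.737) = (-14.4, 30.8). Then |VH| = |H − V| = 34.0.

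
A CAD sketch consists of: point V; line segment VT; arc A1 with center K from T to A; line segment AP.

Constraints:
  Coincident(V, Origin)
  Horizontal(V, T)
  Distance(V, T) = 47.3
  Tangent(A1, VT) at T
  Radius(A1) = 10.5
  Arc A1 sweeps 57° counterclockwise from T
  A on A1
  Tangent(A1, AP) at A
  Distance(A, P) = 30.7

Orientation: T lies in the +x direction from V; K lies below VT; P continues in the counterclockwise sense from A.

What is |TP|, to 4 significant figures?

39.79

V is at the origin; V and T share the same y with |VT| = 47.3 and T on the +x side, so T = (47.30, 0.000). A1 meets VT tangentially, so KT is at right angles to VT, so K = T + (0, -10.5) = (47.30, -10.50). On A1, T sits at bearing 90° from K; a 57° counterclockwise sweep puts A at bearing 147°, so A = K + 10.5·(cos 147°, sin 147°) = (38.49, -4.781). Since A1 is tangent to AP there, KA ⟂ AP, so AP runs along (−sin 147°, cos 147°); with |AP| = 30.7, P = (21.77, -30.53). Then |TP| = |P − T| = 39.79.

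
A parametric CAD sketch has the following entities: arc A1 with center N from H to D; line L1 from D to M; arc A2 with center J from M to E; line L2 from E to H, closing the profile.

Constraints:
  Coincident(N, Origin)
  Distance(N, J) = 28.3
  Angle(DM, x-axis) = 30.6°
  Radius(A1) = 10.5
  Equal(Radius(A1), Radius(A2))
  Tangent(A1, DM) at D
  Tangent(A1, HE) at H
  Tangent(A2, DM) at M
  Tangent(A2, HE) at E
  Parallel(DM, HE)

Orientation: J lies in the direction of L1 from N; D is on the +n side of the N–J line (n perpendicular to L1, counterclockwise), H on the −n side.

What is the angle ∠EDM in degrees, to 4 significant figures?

36.58°

The slot axis is L1's direction at 30.6°, so u = (cos 30.6°, sin 30.6°) = (0.8607, 0.5090) and n = (−sin 30.6°, cos 30.6°) = (-0.5090, 0.8607). N is at the origin and J lies 28.3 along u from N, so J = 28.3·u = (24.36, 14.41). Tangency of A1 to both parallel lines with radius 10.5 puts D and H at N ± 10.5·n: D = (-5.345, 9.038), H = (5.345, -9.038). Equal radii place M and E the same way about J: M = J + 10.5·n = (19.01, 23.44), E = J − 10.5·n = (29.70, 5.368). Then cos ∠EDM = DE·DM / (|DE||DM|), giving 36.58°.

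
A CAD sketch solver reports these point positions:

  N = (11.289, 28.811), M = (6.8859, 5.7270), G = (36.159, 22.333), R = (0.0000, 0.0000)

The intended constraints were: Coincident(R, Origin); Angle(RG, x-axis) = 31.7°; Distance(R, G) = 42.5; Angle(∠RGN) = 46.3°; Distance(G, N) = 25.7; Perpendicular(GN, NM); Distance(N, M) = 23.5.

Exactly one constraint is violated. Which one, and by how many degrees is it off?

Perpendicular(GN, NM) — off by 3.80°.

R = (0.00, 0.00) ✓; RG at 31.70° ✓; |RG| = 42.50 ✓; ∠RGN = 46.30° ✓; |GN| = 25.70 ✓; ∠(GN, NM) = 93.80° ✗; |NM| = 23.50 ✓.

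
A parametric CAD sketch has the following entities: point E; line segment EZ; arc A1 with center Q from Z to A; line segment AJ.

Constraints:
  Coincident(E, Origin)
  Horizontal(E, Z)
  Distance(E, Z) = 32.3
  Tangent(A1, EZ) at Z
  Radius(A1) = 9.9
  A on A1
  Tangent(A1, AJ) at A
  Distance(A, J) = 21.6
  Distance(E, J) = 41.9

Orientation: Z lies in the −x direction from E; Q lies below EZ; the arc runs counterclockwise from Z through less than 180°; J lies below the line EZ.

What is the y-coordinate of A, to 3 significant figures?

-16.2

E is at the origin; EZ is horizontal with |EZ| = 32.3 and Z on the −x side, so Z = (-32.3, 0.00). The tangent condition forces QZ to be normal to EZ, so Q = Z + (0, -9.9) = (-32.3, -9.90). Since QA ⟂ AJ (tangency), |QJ| = √(9.9² + 21.6²) = 23.8 regardless of where A sits on A1. So J lies on both circle(E, 41.9) and circle(Q, 23.8); the below-EZ intersection is J = (-26.0, -32.8). A is the foot of the tangent from J: A = (-39.9, -16.2).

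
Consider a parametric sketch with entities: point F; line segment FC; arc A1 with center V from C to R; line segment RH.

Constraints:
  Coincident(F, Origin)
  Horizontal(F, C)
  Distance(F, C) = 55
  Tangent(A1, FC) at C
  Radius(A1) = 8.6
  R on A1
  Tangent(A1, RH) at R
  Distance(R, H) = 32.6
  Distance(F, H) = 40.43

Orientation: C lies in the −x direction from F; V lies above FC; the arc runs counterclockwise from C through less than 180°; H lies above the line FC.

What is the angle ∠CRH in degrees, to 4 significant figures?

154.0°

Checks: F.y = 0.00, C.y = 0.00 ✓; |VC| = 8.600 ✓; |VR| = 8.600 ✓; ∠(VR, RH) = 90.00° ✓; |RH| = 32.60 ✓; |FH| = 40.43 ✓.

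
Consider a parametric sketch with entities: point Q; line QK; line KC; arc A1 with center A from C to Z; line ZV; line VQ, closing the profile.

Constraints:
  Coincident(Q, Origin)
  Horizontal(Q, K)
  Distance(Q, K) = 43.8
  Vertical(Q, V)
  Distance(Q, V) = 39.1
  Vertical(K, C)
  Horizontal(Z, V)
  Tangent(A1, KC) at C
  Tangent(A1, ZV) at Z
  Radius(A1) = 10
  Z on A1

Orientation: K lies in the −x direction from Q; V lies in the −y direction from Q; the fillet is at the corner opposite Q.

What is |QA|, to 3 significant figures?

44.6

QV is vertical with |QV| = 39.1 and V on the −y side, so V = (0.00, -39.1). The virtual corner opposite Q is at (-43.8, -39.1). The tangent condition forces AC to be normal to KC and since A1 is tangent to ZV there, AZ ⟂ ZV, with radius 10.0, so the center A sits 10.0 in from both sides at A = (-33.8, -29.1). Then |QA| = |A − Q| = 44.6.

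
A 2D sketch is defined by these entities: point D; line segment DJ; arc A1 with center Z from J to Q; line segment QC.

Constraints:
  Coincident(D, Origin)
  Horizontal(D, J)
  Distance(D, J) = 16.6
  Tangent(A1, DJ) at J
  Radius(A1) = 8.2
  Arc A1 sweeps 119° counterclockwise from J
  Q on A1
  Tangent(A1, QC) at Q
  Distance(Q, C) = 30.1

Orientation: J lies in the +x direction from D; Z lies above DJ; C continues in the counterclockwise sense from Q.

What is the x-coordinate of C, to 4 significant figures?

9.179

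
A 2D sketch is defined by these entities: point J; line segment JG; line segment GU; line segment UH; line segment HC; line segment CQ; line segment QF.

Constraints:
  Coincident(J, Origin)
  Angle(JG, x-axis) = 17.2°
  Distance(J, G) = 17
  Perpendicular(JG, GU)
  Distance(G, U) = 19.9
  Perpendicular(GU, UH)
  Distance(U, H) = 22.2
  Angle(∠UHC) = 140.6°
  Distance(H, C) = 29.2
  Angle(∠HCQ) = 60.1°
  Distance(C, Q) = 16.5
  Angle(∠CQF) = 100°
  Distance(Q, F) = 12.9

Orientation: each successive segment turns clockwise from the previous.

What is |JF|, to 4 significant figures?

8.768

J is at the origin; JG runs at 17.2° with length 17.0, so G = (16.24, 5.027). The perpendicularity gives GU at right angles to JG, so GU runs at -72.80°; with |GU| = 19.9, U = (22.12, -13.98). The perpendicularity gives UH at right angles to GU, so UH runs at -162.8°; with |UH| = 22.2, H = (0.9171, -20.55). ∠UHC = 140.6° gives HC at 157.8° from the x-axis; with |HC| = 29.2, C = (-26.12, -9.515). ∠HCQ = 60.1° gives CQ at 37.90° from the x-axis; with |CQ| = 16.5, Q = (-13.10, 0.6209). ∠CQF = 100.0° gives QF at -42.10° from the x-axis; with |QF| = 12.9, F = (-3.527, -8.028). Then |JF| = |F − J| = 8.768.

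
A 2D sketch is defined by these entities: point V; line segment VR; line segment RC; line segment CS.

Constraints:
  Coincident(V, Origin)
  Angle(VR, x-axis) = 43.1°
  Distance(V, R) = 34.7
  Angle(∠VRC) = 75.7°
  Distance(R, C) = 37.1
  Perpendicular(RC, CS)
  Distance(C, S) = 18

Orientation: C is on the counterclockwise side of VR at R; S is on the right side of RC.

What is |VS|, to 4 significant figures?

58.98

V is at the origin; VR runs at 43.1° with length 34.7, so R = 34.7·(cos 43.1°, sin 43.1°) = (25.34, 23.71). ∠VRC = 75.7°, so RC runs at 43.1° + (180° − 75.7°) = 147.4° from the x-axis; with |RC| = 37.1, C = R + 37.1·(cos 147.4°, sin 147.4°) = (-5.918, 43.70). The perpendicularity gives CS at right angles to RC; with |CS| = 18.0 on the right of RC, S = C + 18.0·(0.5388, 0.8425) = (3.780, 58.86). Then |VS| = |S − V| = 58.98.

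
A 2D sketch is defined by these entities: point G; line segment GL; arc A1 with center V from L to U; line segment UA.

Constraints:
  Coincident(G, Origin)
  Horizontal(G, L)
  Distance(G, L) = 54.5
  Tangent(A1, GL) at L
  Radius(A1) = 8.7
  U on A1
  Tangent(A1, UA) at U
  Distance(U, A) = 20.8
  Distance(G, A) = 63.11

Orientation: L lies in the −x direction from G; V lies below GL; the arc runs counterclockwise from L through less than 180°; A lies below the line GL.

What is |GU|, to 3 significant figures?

63.7

G is at the origin; G and L share the same y with |GL| = 54.5 and L on the −x side, so L = (-54.5, 0.00). Tangency of A1 to GL means the radius VL is perpendicular to GL, so V = L + (0, -8.7) = (-54.5, -8.70). Since VU ⟂ UA (tangency), |VA| = √(8.7² + 20.8²) = 22.5 regardless of where U sits on A1. So A lies on both circle(G, 63.11) and circle(V, 22.5); the below-GL intersection is A = (-54.8, -31.2). U is the foot of the tangent from A: U = (-62.6, -11.9).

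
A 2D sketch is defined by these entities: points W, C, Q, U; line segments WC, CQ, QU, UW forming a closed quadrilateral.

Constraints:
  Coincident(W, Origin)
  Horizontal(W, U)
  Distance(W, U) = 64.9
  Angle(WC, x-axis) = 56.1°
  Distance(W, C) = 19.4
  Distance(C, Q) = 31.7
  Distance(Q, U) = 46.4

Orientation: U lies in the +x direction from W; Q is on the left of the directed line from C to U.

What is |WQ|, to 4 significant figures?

50.55

W is at the origin; W and U share the same y with |WU| = 64.9 and U in +x, so U = (64.9, 0). WC runs at 56.1° with |WC| = 19.4, so C = (10.82, 16.10). Q is determined by |CQ| = 31.7 and |QU| = 46.4 together: it lies at the intersection of circle(C, 31.7) and circle(U, 46.4). With |CU| = 56.43, the foot of the radical line on CU is 18.04 from C and the perpendicular offset is √(31.7² − 18.04²) = 26.07. Taking the left-of-CU solution: Q = (35.55, 35.94).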